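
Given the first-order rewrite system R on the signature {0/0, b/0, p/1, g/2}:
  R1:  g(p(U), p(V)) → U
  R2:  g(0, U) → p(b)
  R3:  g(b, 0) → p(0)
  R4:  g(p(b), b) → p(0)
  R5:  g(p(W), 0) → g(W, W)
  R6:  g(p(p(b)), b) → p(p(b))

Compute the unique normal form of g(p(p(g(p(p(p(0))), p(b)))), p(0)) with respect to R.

p(p(p(0)))

1. g(p(p(g(p(p(p(0))), p(b)))), p(0))  →  p(g(p(p(p(0))), p(b)))   [R1 at ε]
2. p(g(p(p(p(0))), p(b)))  →  p(p(p(0)))   [R1 at 1]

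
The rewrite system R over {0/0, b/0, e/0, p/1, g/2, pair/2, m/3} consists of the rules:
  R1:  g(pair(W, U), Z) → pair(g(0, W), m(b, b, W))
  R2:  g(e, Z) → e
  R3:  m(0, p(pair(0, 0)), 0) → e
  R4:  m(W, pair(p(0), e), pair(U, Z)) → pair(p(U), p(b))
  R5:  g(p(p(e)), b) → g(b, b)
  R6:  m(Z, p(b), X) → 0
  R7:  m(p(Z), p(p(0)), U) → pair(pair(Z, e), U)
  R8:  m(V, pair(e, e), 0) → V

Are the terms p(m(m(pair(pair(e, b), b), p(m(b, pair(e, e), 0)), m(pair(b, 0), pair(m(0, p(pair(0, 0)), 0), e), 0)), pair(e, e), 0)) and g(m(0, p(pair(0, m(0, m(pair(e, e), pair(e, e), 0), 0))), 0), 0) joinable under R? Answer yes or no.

no — NF(t₁) = p(0), NF(t₂) = e

Reduce t₁ = p(m(m(pair(pair(e, b), b), p(m(b, pair(e, e), 0)), m(pair(b, 0), pair(m(0, p(pair(0, 0)), 0), e), 0)), pair(e, e), 0)):
1. p(m(m(pair(pair(e, b), b), p(m(b, pair(e, e), 0)), m(pair(b, 0), pair(m(0, p(pair(0, 0)), 0), e), 0)), pair(e, e), 0))  →  p(m(pair(pair(e, b), b), p(m(b, pair(e, e), 0)), m(pair(b, 0), pair(m(0, p(pair(0, 0)), 0), e), 0)))   [R8 at 1]
2. p(m(pair(pair(e, b), b), p(m(b, pair(e, e), 0)), m(pair(b, 0), pair(m(0, p(pair(0, 0)), 0), e), 0)))  →  p(m(pair(pair(e, b), b), p(b), m(pair(b, 0), pair(m(0, p(pair(0, 0)), 0), e), 0)))   [R8 at 1.2.1]
3. p(m(pair(pair(e, b), b), p(b), m(pair(b, 0), pair(m(0, p(pair(0, 0)), 0), e), 0)))  →  p(0)   [R6 at 1]

Reduce t₂ = g(m(0, p(pair(0, m(0, m(pair(e, e), pair(e, e), 0), 0))), 0), 0):
1. g(m(0, p(pair(0, m(0, m(pair(e, e), pair(e, e), 0), 0))), 0), 0)  →  g(m(0, p(pair(0, m(0, pair(e, e), 0))), 0), 0)   [R8 at 1.2.1.2.2]
2. g(m(0, p(pair(0, m(0, pair(e, e), 0))), 0), 0)  →  g(m(0, p(pair(0, 0)), 0), 0)   [R8 at 1.2.1.2]
3. g(m(0, p(pair(0, 0)), 0), 0)  →  g(e, 0)   [R3 at 1]
4. g(e, 0)  →  e   [R2 at ε]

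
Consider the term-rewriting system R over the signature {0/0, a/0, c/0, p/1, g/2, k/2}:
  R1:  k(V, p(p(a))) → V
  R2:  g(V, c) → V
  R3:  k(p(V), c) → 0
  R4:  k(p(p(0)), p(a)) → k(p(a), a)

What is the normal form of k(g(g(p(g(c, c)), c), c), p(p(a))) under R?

1. k(g(g(p(g(c, c)), c), c), p(p(a)))  →  g(g(p(g(c, c)), c), c)   [R1 at ε]
2. g(g(p(g(c, c)), c), c)  →  g(p(g(c, c)), c)   [R2 at ε]
3. g(p(g(c, c)), c)  →  p(g(c, c))   [R2 at ε]
4. p(g(c, c))  →  p(c)   [R2 at 1]

p(c)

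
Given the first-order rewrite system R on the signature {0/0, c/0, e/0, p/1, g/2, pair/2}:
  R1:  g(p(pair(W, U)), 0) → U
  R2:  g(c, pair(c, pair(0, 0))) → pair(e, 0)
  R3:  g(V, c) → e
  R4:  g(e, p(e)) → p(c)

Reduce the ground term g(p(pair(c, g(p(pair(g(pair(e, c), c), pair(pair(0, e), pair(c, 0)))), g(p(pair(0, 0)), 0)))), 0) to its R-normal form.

1. g(p(pair(c, g(p(pair(g(pair(e, c), c), pair(pair(0, e), pair(c, 0)))), g(p(pair(0, 0)), 0)))), 0)  →  g(p(pair(g(pair(e, c), c), pair(pair(0, e), pair(c, 0)))), g(p(pair(0, 0)), 0))   [R1 at ε]
2. g(p(pair(g(pair(e, c), c), pair(pair(0, e), pair(c, 0)))), g(p(pair(0, 0)), 0))  →  g(p(pair(e, pair(pair(0, e), pair(c, 0)))), g(p(pair(0, 0)), 0))   [R3 at 1.1.1]
3. g(p(pair(e, pair(pair(0, e), pair(c, 0)))), g(p(pair(0, 0)), 0))  →  g(p(pair(e, pair(pair(0, e), pair(c, 0)))), 0)   [R1 at 2]
4. g(p(pair(e, pair(pair(0, e), pair(c, 0)))), 0)  →  pair(pair(0, e), pair(c, 0))   [R1 at ε]

pair(pair(0, e), pair(c, 0))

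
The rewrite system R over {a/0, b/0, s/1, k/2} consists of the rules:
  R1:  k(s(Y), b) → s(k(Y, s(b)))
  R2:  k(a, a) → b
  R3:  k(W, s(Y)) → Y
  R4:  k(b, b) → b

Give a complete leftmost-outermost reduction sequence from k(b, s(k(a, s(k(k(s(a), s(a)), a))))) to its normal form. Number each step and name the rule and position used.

1. k(b, s(k(a, s(k(k(s(a), s(a)), a)))))  →  k(a, s(k(k(s(a), s(a)), a)))   [R3 at ε]
2. k(a, s(k(k(s(a), s(a)), a)))  →  k(k(s(a), s(a)), a)   [R3 at ε]
3. k(k(s(a), s(a)), a)  →  k(a, a)   [R3 at 1]
4. k(a, a)  →  b   [R2 at ε]

b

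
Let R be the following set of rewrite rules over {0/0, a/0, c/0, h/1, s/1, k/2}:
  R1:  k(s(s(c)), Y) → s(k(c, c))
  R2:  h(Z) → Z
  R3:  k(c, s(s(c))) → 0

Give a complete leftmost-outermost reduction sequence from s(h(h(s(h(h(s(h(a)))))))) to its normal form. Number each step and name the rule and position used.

s(s(s(a)))

1. s(h(h(s(h(h(s(h(a))))))))  →  s(h(s(h(h(s(h(a)))))))   [R2 at 1]
2. s(h(s(h(h(s(h(a)))))))  →  s(s(h(h(s(h(a))))))   [R2 at 1]
3. s(s(h(h(s(h(a))))))  →  s(s(h(s(h(a)))))   [R2 at 1.1]
4. s(s(h(s(h(a)))))  →  s(s(s(h(a))))   [R2 at 1.1]
5. s(s(s(h(a))))  →  s(s(s(a)))   [R2 at 1.1.1]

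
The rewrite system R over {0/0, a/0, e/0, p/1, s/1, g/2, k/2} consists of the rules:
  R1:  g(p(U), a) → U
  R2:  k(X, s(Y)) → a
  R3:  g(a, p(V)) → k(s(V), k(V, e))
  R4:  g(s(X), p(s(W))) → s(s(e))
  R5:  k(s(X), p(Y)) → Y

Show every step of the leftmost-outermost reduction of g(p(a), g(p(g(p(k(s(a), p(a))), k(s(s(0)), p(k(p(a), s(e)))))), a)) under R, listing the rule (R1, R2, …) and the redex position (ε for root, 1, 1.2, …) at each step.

a

1. g(p(a), g(p(g(p(k(s(a), p(a))), k(s(s(0)), p(k(p(a), s(e)))))), a))  →  g(p(a), g(p(k(s(a), p(a))), k(s(s(0)), p(k(p(a), s(e))))))   [R1 at 2]
2. g(p(a), g(p(k(s(a), p(a))), k(s(s(0)), p(k(p(a), s(e))))))  →  g(p(a), g(p(a), k(s(s(0)), p(k(p(a), s(e))))))   [R5 at 2.1.1]
3. g(p(a), g(p(a), k(s(s(0)), p(k(p(a), s(e))))))  →  g(p(a), g(p(a), k(p(a), s(e))))   [R5 at 2.2]
4. g(p(a), g(p(a), k(p(a), s(e))))  →  g(p(a), g(p(a), a))   [R2 at 2.2]
5. g(p(a), g(p(a), a))  →  g(p(a), a)   [R1 at 2]
6. g(p(a), a)  →  a   [R1 at ε]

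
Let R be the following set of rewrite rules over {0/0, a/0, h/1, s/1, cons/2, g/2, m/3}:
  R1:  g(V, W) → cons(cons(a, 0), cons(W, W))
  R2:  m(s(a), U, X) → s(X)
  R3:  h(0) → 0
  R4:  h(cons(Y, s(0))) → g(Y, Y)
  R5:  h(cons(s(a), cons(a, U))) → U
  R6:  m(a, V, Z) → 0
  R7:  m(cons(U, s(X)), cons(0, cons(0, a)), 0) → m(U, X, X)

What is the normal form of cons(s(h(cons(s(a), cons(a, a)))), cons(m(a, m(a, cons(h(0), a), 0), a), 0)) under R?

cons(s(a), cons(0, 0))

1. cons(s(h(cons(s(a), cons(a, a)))), cons(m(a, m(a, cons(h(0), a), 0), a), 0))  →  cons(s(a), cons(m(a, m(a, cons(h(0), a), 0), a), 0))   [R5 at 1.1]
2. cons(s(a), cons(m(a, m(a, cons(h(0), a), 0), a), 0))  →  cons(s(a), cons(0, 0))   [R6 at 2.1]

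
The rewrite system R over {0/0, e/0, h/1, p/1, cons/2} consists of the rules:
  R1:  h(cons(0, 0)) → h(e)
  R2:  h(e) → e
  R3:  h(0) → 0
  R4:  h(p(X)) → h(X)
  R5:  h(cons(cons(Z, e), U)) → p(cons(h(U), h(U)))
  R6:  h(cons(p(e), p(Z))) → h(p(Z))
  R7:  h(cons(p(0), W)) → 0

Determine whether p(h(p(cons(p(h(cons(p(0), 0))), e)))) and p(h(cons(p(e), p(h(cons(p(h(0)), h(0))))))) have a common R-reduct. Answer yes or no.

Reduce t₁ = p(h(p(cons(p(h(cons(p(0), 0))), e)))):
1. p(h(p(cons(p(h(cons(p(0), 0))), e))))  →  p(h(cons(p(h(cons(p(0), 0))), e)))   [R4 at 1]
2. p(h(cons(p(h(cons(p(0), 0))), e)))  →  p(h(cons(p(0), e)))   [R7 at 1.1.1.1]
3. p(h(cons(p(0), e)))  →  p(0)   [R7 at 1]

Reduce t₂ = p(h(cons(p(e), p(h(cons(p(h(0)), h(0))))))):
1. p(h(cons(p(e), p(h(cons(p(h(0)), h(0)))))))  →  p(h(p(h(cons(p(h(0)), h(0))))))   [R6 at 1]
2. p(h(p(h(cons(p(h(0)), h(0))))))  →  p(h(h(cons(p(h(0)), h(0)))))   [R4 at 1]
3. p(h(h(cons(p(h(0)), h(0)))))  →  p(h(h(cons(p(0), h(0)))))   [R3 at 1.1.1.1.1]
4. p(h(h(cons(p(0), h(0)))))  →  p(h(0))   [R7 at 1.1]
5. p(h(0))  →  p(0)   [R3 at 1]

yes — NF(t₁) = p(0), NF(t₂) = p(0)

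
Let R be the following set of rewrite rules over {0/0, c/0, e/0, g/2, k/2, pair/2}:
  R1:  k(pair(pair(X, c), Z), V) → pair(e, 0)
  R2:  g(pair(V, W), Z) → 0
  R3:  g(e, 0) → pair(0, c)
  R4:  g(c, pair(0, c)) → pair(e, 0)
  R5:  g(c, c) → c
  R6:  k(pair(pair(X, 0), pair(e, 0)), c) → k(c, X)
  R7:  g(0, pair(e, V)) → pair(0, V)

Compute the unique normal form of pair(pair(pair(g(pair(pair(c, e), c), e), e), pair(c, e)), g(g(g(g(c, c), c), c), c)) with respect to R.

1. pair(pair(pair(g(pair(pair(c, e), c), e), e), pair(c, e)), g(g(g(g(c, c), c), c), c))  →  pair(pair(pair(0, e), pair(c, e)), g(g(g(g(c, c), c), c), c))   [R2 at 1.1.1]
2. pair(pair(pair(0, e), pair(c, e)), g(g(g(g(c, c), c), c), c))  →  pair(pair(pair(0, e), pair(c, e)), g(g(g(c, c), c), c))   [R5 at 2.1.1.1]
3. pair(pair(pair(0, e), pair(c, e)), g(g(g(c, c), c), c))  →  pair(pair(pair(0, e), pair(c, e)), g(g(c, c), c))   [R5 at 2.1.1]
4. pair(pair(pair(0, e), pair(c, e)), g(g(c, c), c))  →  pair(pair(pair(0, e), pair(c, e)), g(c, c))   [R5 at 2.1]
5. pair(pair(pair(0, e), pair(c, e)), g(c, c))  →  pair(pair(pair(0, e), pair(c, e)), c)   [R5 at 2]

pair(pair(pair(0, e), pair(c, e)), c)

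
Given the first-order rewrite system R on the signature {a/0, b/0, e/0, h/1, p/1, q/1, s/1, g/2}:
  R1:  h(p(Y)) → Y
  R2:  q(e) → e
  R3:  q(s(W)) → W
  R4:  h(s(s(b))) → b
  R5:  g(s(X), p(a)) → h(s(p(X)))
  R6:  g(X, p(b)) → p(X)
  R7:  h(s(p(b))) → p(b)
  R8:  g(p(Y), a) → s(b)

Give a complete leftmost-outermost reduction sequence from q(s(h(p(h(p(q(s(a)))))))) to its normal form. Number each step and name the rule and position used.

a

1. q(s(h(p(h(p(q(s(a))))))))  →  h(p(h(p(q(s(a))))))   [R3 at ε]
2. h(p(h(p(q(s(a))))))  →  h(p(q(s(a))))   [R1 at ε]
3. h(p(q(s(a))))  →  q(s(a))   [R1 at ε]
4. q(s(a))  →  a   [R3 at ε]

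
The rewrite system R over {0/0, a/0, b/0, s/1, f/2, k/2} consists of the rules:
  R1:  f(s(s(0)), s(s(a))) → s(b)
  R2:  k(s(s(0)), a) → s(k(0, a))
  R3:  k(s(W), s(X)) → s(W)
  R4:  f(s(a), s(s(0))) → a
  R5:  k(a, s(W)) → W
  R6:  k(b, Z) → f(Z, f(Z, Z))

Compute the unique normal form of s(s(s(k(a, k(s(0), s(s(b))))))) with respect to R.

s(s(s(0)))

1. s(s(s(k(a, k(s(0), s(s(b)))))))  →  s(s(s(k(a, s(0)))))   [R3 at 1.1.1.2]
2. s(s(s(k(a, s(0)))))  →  s(s(s(0)))   [R5 at 1.1.1]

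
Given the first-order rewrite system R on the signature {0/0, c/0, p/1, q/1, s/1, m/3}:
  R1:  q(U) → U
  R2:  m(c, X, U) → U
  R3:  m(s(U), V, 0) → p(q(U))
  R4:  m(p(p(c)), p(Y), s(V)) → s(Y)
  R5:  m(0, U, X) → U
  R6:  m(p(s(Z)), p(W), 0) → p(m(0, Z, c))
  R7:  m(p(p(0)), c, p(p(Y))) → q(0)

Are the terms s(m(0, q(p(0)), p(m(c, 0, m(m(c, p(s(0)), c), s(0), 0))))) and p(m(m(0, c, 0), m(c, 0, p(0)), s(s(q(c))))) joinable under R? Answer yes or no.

Reduce t₁ = s(m(0, q(p(0)), p(m(c, 0, m(m(c, p(s(0)), c), s(0), 0))))):
1. s(m(0, q(p(0)), p(m(c, 0, m(m(c, p(s(0)), c), s(0), 0)))))  →  s(q(p(0)))   [R5 at 1]
2. s(q(p(0)))  →  s(p(0))   [R1 at 1]

Reduce t₂ = p(m(m(0, c, 0), m(c, 0, p(0)), s(s(q(c))))):
1. p(m(m(0, c, 0), m(c, 0, p(0)), s(s(q(c)))))  →  p(m(c, m(c, 0, p(0)), s(s(q(c)))))   [R5 at 1.1]
2. p(m(c, m(c, 0, p(0)), s(s(q(c)))))  →  p(s(s(q(c))))   [R2 at 1]
3. p(s(s(q(c))))  →  p(s(s(c)))   [R1 at 1.1.1]

no — NF(t₁) = s(p(0)), NF(t₂) = p(s(s(c)))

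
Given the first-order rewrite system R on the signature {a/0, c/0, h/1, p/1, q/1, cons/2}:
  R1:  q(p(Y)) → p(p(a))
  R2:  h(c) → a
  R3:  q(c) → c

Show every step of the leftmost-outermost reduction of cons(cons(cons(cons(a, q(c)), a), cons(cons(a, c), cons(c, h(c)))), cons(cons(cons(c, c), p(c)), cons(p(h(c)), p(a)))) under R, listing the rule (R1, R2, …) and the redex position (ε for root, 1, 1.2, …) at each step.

cons(cons(cons(cons(a, c), a), cons(cons(a, c), cons(c, a))), cons(cons(cons(c, c), p(c)), cons(p(a), p(a))))

1. cons(cons(cons(cons(a, q(c)), a), cons(cons(a, c), cons(c, h(c)))), cons(cons(cons(c, c), p(c)), cons(p(h(c)), p(a))))  →  cons(cons(cons(cons(a, c), a), cons(cons(a, c), cons(c, h(c)))), cons(cons(cons(c, c), p(c)), cons(p(h(c)), p(a))))   [R3 at 1.1.1.2]
2. cons(cons(cons(cons(a, c), a), cons(cons(a, c), cons(c, h(c)))), cons(cons(cons(c, c), p(c)), cons(p(h(c)), p(a))))  →  cons(cons(cons(cons(a, c), a), cons(cons(a, c), cons(c, a))), cons(cons(cons(c, c), p(c)), cons(p(h(c)), p(a))))   [R2 at 1.2.2.2]
3. cons(cons(cons(cons(a, c), a), cons(cons(a, c), cons(c, a))), cons(cons(cons(c, c), p(c)), cons(p(h(c)), p(a))))  →  cons(cons(cons(cons(a, c), a), cons(cons(a, c), cons(c, a))), cons(cons(cons(c, c), p(c)), cons(p(a), p(a))))   [R2 at 2.2.1.1]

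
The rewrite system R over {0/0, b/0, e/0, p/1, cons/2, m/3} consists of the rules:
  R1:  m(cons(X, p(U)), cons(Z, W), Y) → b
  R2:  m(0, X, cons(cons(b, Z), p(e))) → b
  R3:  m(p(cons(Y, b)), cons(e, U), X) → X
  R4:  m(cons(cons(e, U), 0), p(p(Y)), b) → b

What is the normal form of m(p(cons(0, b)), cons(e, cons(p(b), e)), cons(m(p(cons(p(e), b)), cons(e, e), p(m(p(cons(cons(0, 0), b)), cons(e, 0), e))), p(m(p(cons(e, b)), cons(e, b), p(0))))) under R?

cons(p(e), p(p(0)))

1. m(p(cons(0, b)), cons(e, cons(p(b), e)), cons(m(p(cons(p(e), b)), cons(e, e), p(m(p(cons(cons(0, 0), b)), cons(e, 0), e))), p(m(p(cons(e, b)), cons(e, b), p(0)))))  →  cons(m(p(cons(p(e), b)), cons(e, e), p(m(p(cons(cons(0, 0), b)), cons(e, 0), e))), p(m(p(cons(e, b)), cons(e, b), p(0))))   [R3 at ε]
2. cons(m(p(cons(p(e), b)), cons(e, e), p(m(p(cons(cons(0, 0), b)), cons(e, 0), e))), p(m(p(cons(e, b)), cons(e, b), p(0))))  →  cons(p(m(p(cons(cons(0, 0), b)), cons(e, 0), e)), p(m(p(cons(e, b)), cons(e, b), p(0))))   [R3 at 1]
3. cons(p(m(p(cons(cons(0, 0), b)), cons(e, 0), e)), p(m(p(cons(e, b)), cons(e, b), p(0))))  →  cons(p(e), p(m(p(cons(e, b)), cons(e, b), p(0))))   [R3 at 1.1]
4. cons(p(e), p(m(p(cons(e, b)), cons(e, b), p(0))))  →  cons(p(e), p(p(0)))   [R3 at 2.1]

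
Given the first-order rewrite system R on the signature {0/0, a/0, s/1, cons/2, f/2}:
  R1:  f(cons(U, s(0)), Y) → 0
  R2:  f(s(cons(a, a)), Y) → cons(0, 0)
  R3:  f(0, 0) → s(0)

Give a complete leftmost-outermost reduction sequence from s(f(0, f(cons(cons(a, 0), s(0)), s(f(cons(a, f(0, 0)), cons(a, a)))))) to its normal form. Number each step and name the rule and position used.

s(s(0))

1. s(f(0, f(cons(cons(a, 0), s(0)), s(f(cons(a, f(0, 0)), cons(a, a))))))  →  s(f(0, 0))   [R1 at 1.2]
2. s(f(0, 0))  →  s(s(0))   [R3 at 1]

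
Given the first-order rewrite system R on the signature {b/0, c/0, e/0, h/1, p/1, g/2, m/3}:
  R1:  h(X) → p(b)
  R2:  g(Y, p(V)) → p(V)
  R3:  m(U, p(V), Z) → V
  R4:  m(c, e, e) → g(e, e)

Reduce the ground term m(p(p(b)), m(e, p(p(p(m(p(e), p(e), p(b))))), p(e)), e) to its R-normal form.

1. m(p(p(b)), m(e, p(p(p(m(p(e), p(e), p(b))))), p(e)), e)  →  m(p(p(b)), p(p(m(p(e), p(e), p(b)))), e)   [R3 at 2]
2. m(p(p(b)), p(p(m(p(e), p(e), p(b)))), e)  →  p(m(p(e), p(e), p(b)))   [R3 at ε]
3. p(m(p(e), p(e), p(b)))  →  p(e)   [R3 at 1]

p(e)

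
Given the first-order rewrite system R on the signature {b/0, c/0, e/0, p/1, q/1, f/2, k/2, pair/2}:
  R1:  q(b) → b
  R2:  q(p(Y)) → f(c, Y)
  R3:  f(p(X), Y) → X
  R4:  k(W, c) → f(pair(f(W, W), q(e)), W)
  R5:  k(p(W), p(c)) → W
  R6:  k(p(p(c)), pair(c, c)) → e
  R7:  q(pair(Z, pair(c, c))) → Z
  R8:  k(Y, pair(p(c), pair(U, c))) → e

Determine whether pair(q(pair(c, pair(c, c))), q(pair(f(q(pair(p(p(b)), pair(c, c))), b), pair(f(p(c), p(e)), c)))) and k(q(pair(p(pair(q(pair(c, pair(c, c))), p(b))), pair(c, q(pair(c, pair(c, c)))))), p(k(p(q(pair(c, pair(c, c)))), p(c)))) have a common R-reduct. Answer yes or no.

Reduce t₁ = pair(q(pair(c, pair(c, c))), q(pair(f(q(pair(p(p(b)), pair(c, c))), b), pair(f(p(c), p(e)), c)))):
1. pair(q(pair(c, pair(c, c))), q(pair(f(q(pair(p(p(b)), pair(c, c))), b), pair(f(p(c), p(e)), c))))  →  pair(c, q(pair(f(q(pair(p(p(b)), pair(c, c))), b), pair(f(p(c), p(e)), c))))   [R7 at 1]
2. pair(c, q(pair(f(q(pair(p(p(b)), pair(c, c))), b), pair(f(p(c), p(e)), c))))  →  pair(c, q(pair(f(p(p(b)), b), pair(f(p(c), p(e)), c))))   [R7 at 2.1.1.1]
3. pair(c, q(pair(f(p(p(b)), b), pair(f(p(c), p(e)), c))))  →  pair(c, q(pair(p(b), pair(f(p(c), p(e)), c))))   [R3 at 2.1.1]
4. pair(c, q(pair(p(b), pair(f(p(c), p(e)), c))))  →  pair(c, q(pair(p(b), pair(c, c))))   [R3 at 2.1.2.1]
5. pair(c, q(pair(p(b), pair(c, c))))  →  pair(c, p(b))   [R7 at 2]

Reduce t₂ = k(q(pair(p(pair(q(pair(c, pair(c, c))), p(b))), pair(c, q(pair(c, pair(c, c)))))), p(k(p(q(pair(c, pair(c, c)))), p(c)))):
1. k(q(pair(p(pair(q(pair(c, pair(c, c))), p(b))), pair(c, q(pair(c, pair(c, c)))))), p(k(p(q(pair(c, pair(c, c)))), p(c))))  →  k(q(pair(p(pair(c, p(b))), pair(c, q(pair(c, pair(c, c)))))), p(k(p(q(pair(c, pair(c, c)))), p(c))))   [R7 at 1.1.1.1.1]
2. k(q(pair(p(pair(c, p(b))), pair(c, q(pair(c, pair(c, c)))))), p(k(p(q(pair(c, pair(c, c)))), p(c))))  →  k(q(pair(p(pair(c, p(b))), pair(c, c))), p(k(p(q(pair(c, pair(c, c)))), p(c))))   [R7 at 1.1.2.2]
3. k(q(pair(p(pair(c, p(b))), pair(c, c))), p(k(p(q(pair(c, pair(c, c)))), p(c))))  →  k(p(pair(c, p(b))), p(k(p(q(pair(c, pair(c, c)))), p(c))))   [R7 at 1]
4. k(p(pair(c, p(b))), p(k(p(q(pair(c, pair(c, c)))), p(c))))  →  k(p(pair(c, p(b))), p(q(pair(c, pair(c, c)))))   [R5 at 2.1]
5. k(p(pair(c, p(b))), p(q(pair(c, pair(c, c)))))  →  k(p(pair(c, p(b))), p(c))   [R7 at 2.1]
6. k(p(pair(c, p(b))), p(c))  →  pair(c, p(b))   [R5 at ε]

yes — NF(t₁) = pair(c, p(b)), NF(t₂) = pair(c, p(b))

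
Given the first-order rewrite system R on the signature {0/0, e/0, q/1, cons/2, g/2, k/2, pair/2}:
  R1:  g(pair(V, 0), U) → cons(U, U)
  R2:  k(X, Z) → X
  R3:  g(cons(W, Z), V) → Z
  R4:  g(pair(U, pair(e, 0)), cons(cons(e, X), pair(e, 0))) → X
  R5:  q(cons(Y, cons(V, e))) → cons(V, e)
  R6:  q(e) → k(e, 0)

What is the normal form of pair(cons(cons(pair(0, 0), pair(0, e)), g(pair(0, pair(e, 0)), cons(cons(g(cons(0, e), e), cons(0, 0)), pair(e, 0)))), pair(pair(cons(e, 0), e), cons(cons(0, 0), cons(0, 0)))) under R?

1. pair(cons(cons(pair(0, 0), pair(0, e)), g(pair(0, pair(e, 0)), cons(cons(g(cons(0, e), e), cons(0, 0)), pair(e, 0)))), pair(pair(cons(e, 0), e), cons(cons(0, 0), cons(0, 0))))  →  pair(cons(cons(pair(0, 0), pair(0, e)), g(pair(0, pair(e, 0)), cons(cons(e, cons(0, 0)), pair(e, 0)))), pair(pair(cons(e, 0), e), cons(cons(0, 0), cons(0, 0))))   [R3 at 1.2.2.1.1]
2. pair(cons(cons(pair(0, 0), pair(0, e)), g(pair(0, pair(e, 0)), cons(cons(e, cons(0, 0)), pair(e, 0)))), pair(pair(cons(e, 0), e), cons(cons(0, 0), cons(0, 0))))  →  pair(cons(cons(pair(0, 0), pair(0, e)), cons(0, 0)), pair(pair(cons(e, 0), e), cons(cons(0, 0), cons(0, 0))))   [R4 at 1.2]

pair(cons(cons(pair(0, 0), pair(0, e)), cons(0, 0)), pair(pair(cons(e, 0), e), cons(cons(0, 0), cons(0, 0))))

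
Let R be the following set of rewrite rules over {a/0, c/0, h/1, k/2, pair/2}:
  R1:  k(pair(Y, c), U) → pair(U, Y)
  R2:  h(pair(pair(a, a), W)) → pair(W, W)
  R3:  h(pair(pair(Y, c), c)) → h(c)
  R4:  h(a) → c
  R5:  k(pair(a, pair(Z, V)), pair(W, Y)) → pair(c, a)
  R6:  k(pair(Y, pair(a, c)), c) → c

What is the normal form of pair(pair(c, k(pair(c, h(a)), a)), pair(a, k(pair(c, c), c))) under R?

1. pair(pair(c, k(pair(c, h(a)), a)), pair(a, k(pair(c, c), c)))  →  pair(pair(c, k(pair(c, c), a)), pair(a, k(pair(c, c), c)))   [R4 at 1.2.1.2]
2. pair(pair(c, k(pair(c, c), a)), pair(a, k(pair(c, c), c)))  →  pair(pair(c, pair(a, c)), pair(a, k(pair(c, c), c)))   [R1 at 1.2]
3. pair(pair(c, pair(a, c)), pair(a, k(pair(c, c), c)))  →  pair(pair(c, pair(a, c)), pair(a, pair(c, c)))   [R1 at 2.2]

pair(pair(c, pair(a, c)), pair(a, pair(c, c)))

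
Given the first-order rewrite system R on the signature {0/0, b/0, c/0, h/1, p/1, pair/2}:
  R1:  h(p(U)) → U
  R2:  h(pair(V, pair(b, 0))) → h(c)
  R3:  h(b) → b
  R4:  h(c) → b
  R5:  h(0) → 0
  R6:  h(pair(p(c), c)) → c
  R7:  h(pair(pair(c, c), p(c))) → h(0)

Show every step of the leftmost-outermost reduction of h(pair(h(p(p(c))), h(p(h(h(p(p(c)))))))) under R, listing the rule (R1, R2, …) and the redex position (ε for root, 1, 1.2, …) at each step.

c

1. h(pair(h(p(p(c))), h(p(h(h(p(p(c))))))))  →  h(pair(p(c), h(p(h(h(p(p(c))))))))   [R1 at 1.1]
2. h(pair(p(c), h(p(h(h(p(p(c))))))))  →  h(pair(p(c), h(h(p(p(c))))))   [R1 at 1.2]
3. h(pair(p(c), h(h(p(p(c))))))  →  h(pair(p(c), h(p(c))))   [R1 at 1.2.1]
4. h(pair(p(c), h(p(c))))  →  h(pair(p(c), c))   [R1 at 1.2]
5. h(pair(p(c), c))  →  c   [R6 at ε]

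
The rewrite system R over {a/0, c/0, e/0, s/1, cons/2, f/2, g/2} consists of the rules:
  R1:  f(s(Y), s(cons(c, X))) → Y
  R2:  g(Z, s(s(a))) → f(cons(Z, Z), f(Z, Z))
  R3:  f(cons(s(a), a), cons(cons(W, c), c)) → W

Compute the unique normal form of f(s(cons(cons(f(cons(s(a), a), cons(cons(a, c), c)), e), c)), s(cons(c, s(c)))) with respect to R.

1. f(s(cons(cons(f(cons(s(a), a), cons(cons(a, c), c)), e), c)), s(cons(c, s(c))))  →  cons(cons(f(cons(s(a), a), cons(cons(a, c), c)), e), c)   [R1 at ε]
2. cons(cons(f(cons(s(a), a), cons(cons(a, c), c)), e), c)  →  cons(cons(a, e), c)   [R3 at 1.1]

cons(cons(a, e), c)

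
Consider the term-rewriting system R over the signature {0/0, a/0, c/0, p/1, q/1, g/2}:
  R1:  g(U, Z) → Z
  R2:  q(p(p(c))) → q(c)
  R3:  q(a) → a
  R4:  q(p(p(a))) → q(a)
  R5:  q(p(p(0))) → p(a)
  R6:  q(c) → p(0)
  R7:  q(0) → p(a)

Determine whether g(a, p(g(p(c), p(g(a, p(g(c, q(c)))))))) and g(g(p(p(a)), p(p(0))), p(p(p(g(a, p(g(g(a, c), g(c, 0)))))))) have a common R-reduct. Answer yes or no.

Reduce t₁ = g(a, p(g(p(c), p(g(a, p(g(c, q(c)))))))):
1. g(a, p(g(p(c), p(g(a, p(g(c, q(c))))))))  →  p(g(p(c), p(g(a, p(g(c, q(c)))))))   [R1 at ε]
2. p(g(p(c), p(g(a, p(g(c, q(c)))))))  →  p(p(g(a, p(g(c, q(c))))))   [R1 at 1]
3. p(p(g(a, p(g(c, q(c))))))  →  p(p(p(g(c, q(c)))))   [R1 at 1.1]
4. p(p(p(g(c, q(c)))))  →  p(p(p(q(c))))   [R1 at 1.1.1]
5. p(p(p(q(c))))  →  p(p(p(p(0))))   [R6 at 1.1.1]

Reduce t₂ = g(g(p(p(a)), p(p(0))), p(p(p(g(a, p(g(g(a, c), g(c, 0)))))))):
1. g(g(p(p(a)), p(p(0))), p(p(p(g(a, p(g(g(a, c), g(c, 0))))))))  →  p(p(p(g(a, p(g(g(a, c), g(c, 0)))))))   [R1 at ε]
2. p(p(p(g(a, p(g(g(a, c), g(c, 0)))))))  →  p(p(p(p(g(g(a, c), g(c, 0))))))   [R1 at 1.1.1]
3. p(p(p(p(g(g(a, c), g(c, 0))))))  →  p(p(p(p(g(c, 0)))))   [R1 at 1.1.1.1]
4. p(p(p(p(g(c, 0)))))  →  p(p(p(p(0))))   [R1 at 1.1.1.1]

yes — NF(t₁) = p(p(p(p(0)))), NF(t₂) = p(p(p(p(0))))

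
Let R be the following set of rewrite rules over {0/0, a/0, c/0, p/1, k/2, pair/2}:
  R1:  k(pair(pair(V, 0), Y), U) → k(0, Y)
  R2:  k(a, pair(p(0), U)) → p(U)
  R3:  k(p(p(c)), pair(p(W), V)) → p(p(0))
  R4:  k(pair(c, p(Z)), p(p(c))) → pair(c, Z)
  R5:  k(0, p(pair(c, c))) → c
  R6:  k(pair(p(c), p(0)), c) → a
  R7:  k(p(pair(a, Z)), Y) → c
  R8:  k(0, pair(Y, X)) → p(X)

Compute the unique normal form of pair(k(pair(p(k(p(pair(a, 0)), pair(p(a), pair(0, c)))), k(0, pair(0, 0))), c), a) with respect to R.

1. pair(k(pair(p(k(p(pair(a, 0)), pair(p(a), pair(0, c)))), k(0, pair(0, 0))), c), a)  →  pair(k(pair(p(c), k(0, pair(0, 0))), c), a)   [R7 at 1.1.1.1]
2. pair(k(pair(p(c), k(0, pair(0, 0))), c), a)  →  pair(k(pair(p(c), p(0)), c), a)   [R8 at 1.1.2]
3. pair(k(pair(p(c), p(0)), c), a)  →  pair(a, a)   [R6 at 1]

pair(a, a)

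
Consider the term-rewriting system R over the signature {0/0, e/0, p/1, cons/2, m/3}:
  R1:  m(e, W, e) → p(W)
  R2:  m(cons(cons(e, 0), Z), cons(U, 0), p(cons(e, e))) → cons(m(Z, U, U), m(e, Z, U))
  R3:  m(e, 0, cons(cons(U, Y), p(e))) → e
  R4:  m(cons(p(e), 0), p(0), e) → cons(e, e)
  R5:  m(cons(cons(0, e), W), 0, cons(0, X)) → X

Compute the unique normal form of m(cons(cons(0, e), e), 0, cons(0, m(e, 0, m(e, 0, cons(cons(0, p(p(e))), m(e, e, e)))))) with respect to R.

1. m(cons(cons(0, e), e), 0, cons(0, m(e, 0, m(e, 0, cons(cons(0, p(p(e))), m(e, e, e))))))  →  m(e, 0, m(e, 0, cons(cons(0, p(p(e))), m(e, e, e))))   [R5 at ε]
2. m(e, 0, m(e, 0, cons(cons(0, p(p(e))), m(e, e, e))))  →  m(e, 0, m(e, 0, cons(cons(0, p(p(e))), p(e))))   [R1 at 3.3.2]
3. m(e, 0, m(e, 0, cons(cons(0, p(p(e))), p(e))))  →  m(e, 0, e)   [R3 at 3]
4. m(e, 0, e)  →  p(0)   [R1 at ε]

p(0)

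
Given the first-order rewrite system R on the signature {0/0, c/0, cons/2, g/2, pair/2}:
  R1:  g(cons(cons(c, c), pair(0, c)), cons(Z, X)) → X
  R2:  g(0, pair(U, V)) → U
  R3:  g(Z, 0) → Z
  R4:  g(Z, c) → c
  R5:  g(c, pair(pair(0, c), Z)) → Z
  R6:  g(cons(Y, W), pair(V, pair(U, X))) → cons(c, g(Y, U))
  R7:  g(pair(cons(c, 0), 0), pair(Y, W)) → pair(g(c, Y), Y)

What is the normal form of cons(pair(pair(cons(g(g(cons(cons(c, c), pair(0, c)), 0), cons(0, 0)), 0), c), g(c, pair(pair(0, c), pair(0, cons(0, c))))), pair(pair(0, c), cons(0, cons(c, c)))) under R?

cons(pair(pair(cons(0, 0), c), pair(0, cons(0, c))), pair(pair(0, c), cons(0, cons(c, c))))

1. cons(pair(pair(cons(g(g(cons(cons(c, c), pair(0, c)), 0), cons(0, 0)), 0), c), g(c, pair(pair(0, c), pair(0, cons(0, c))))), pair(pair(0, c), cons(0, cons(c, c))))  →  cons(pair(pair(cons(g(cons(cons(c, c), pair(0, c)), cons(0, 0)), 0), c), g(c, pair(pair(0, c), pair(0, cons(0, c))))), pair(pair(0, c), cons(0, cons(c, c))))   [R3 at 1.1.1.1.1]
2. cons(pair(pair(cons(g(cons(cons(c, c), pair(0, c)), cons(0, 0)), 0), c), g(c, pair(pair(0, c), pair(0, cons(0, c))))), pair(pair(0, c), cons(0, cons(c, c))))  →  cons(pair(pair(cons(0, 0), c), g(c, pair(pair(0, c), pair(0, cons(0, c))))), pair(pair(0, c), cons(0, cons(c, c))))   [R1 at 1.1.1.1]
3. cons(pair(pair(cons(0, 0), c), g(c, pair(pair(0, c), pair(0, cons(0, c))))), pair(pair(0, c), cons(0, cons(c, c))))  →  cons(pair(pair(cons(0, 0), c), pair(0, cons(0, c))), pair(pair(0, c), cons(0, cons(c, c))))   [R5 at 1.2]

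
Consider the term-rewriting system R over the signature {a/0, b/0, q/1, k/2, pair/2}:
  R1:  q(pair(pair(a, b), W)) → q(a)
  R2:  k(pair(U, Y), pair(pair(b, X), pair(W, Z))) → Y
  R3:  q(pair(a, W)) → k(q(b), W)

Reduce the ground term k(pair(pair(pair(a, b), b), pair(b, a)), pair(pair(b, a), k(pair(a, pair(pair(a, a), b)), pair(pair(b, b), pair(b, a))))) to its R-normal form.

1. k(pair(pair(pair(a, b), b), pair(b, a)), pair(pair(b, a), k(pair(a, pair(pair(a, a), b)), pair(pair(b, b), pair(b, a)))))  →  k(pair(pair(pair(a, b), b), pair(b, a)), pair(pair(b, a), pair(pair(a, a), b)))   [R2 at 2.2]
2. k(pair(pair(pair(a, b), b), pair(b, a)), pair(pair(b, a), pair(pair(a, a), b)))  →  pair(b, a)   [R2 at ε]

pair(b, a)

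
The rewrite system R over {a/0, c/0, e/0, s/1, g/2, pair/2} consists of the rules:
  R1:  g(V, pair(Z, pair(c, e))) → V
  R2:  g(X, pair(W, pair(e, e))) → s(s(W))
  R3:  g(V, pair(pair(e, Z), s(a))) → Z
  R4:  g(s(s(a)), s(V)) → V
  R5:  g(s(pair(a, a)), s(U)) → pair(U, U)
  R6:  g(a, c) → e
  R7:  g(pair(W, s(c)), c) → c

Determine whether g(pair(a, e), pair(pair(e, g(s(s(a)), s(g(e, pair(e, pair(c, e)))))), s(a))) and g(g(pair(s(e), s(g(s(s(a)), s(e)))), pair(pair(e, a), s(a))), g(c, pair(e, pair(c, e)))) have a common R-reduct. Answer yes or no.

Reduce t₁ = g(pair(a, e), pair(pair(e, g(s(s(a)), s(g(e, pair(e, pair(c, e)))))), s(a))):
1. g(pair(a, e), pair(pair(e, g(s(s(a)), s(g(e, pair(e, pair(c, e)))))), s(a)))  →  g(s(s(a)), s(g(e, pair(e, pair(c, e)))))   [R3 at ε]
2. g(s(s(a)), s(g(e, pair(e, pair(c, e)))))  →  g(e, pair(e, pair(c, e)))   [R4 at ε]
3. g(e, pair(e, pair(c, e)))  →  e   [R1 at ε]

Reduce t₂ = g(g(pair(s(e), s(g(s(s(a)), s(e)))), pair(pair(e, a), s(a))), g(c, pair(e, pair(c, e)))):
1. g(g(pair(s(e), s(g(s(s(a)), s(e)))), pair(pair(e, a), s(a))), g(c, pair(e, pair(c, e))))  →  g(a, g(c, pair(e, pair(c, e))))   [R3 at 1]
2. g(a, g(c, pair(e, pair(c, e))))  →  g(a, c)   [R1 at 2]
3. g(a, c)  →  e   [R6 at ε]

yes — NF(t₁) = e, NF(t₂) = e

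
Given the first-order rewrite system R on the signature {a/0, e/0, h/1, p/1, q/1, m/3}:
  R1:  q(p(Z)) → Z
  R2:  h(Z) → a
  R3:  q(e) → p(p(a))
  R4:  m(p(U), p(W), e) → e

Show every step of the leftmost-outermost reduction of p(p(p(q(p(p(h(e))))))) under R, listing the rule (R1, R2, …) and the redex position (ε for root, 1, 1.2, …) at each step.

1. p(p(p(q(p(p(h(e)))))))  →  p(p(p(p(h(e)))))   [R1 at 1.1.1]
2. p(p(p(p(h(e)))))  →  p(p(p(p(a))))   [R2 at 1.1.1.1]

p(p(p(p(a))))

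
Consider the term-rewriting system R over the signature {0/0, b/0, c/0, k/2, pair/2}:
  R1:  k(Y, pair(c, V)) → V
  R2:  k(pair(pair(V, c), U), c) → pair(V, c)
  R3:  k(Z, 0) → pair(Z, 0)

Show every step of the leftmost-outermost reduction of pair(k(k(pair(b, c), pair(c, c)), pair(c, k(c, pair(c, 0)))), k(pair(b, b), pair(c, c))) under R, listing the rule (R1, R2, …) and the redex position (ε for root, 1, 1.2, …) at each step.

1. pair(k(k(pair(b, c), pair(c, c)), pair(c, k(c, pair(c, 0)))), k(pair(b, b), pair(c, c)))  →  pair(k(c, pair(c, 0)), k(pair(b, b), pair(c, c)))   [R1 at 1]
2. pair(k(c, pair(c, 0)), k(pair(b, b), pair(c, c)))  →  pair(0, k(pair(b, b), pair(c, c)))   [R1 at 1]
3. pair(0, k(pair(b, b), pair(c, c)))  →  pair(0, c)   [R1 at 2]

pair(0, c)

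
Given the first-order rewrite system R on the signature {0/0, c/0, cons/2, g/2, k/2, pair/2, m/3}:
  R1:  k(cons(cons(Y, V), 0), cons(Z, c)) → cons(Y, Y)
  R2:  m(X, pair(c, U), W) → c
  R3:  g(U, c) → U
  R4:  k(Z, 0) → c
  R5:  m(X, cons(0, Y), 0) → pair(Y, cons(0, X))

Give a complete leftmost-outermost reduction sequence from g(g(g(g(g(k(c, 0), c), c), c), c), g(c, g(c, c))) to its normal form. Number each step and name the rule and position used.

1. g(g(g(g(g(k(c, 0), c), c), c), c), g(c, g(c, c)))  →  g(g(g(g(k(c, 0), c), c), c), g(c, g(c, c)))   [R3 at 1]
2. g(g(g(g(k(c, 0), c), c), c), g(c, g(c, c)))  →  g(g(g(k(c, 0), c), c), g(c, g(c, c)))   [R3 at 1]
3. g(g(g(k(c, 0), c), c), g(c, g(c, c)))  →  g(g(k(c, 0), c), g(c, g(c, c)))   [R3 at 1]
4. g(g(k(c, 0), c), g(c, g(c, c)))  →  g(k(c, 0), g(c, g(c, c)))   [R3 at 1]
5. g(k(c, 0), g(c, g(c, c)))  →  g(c, g(c, g(c, c)))   [R4 at 1]
6. g(c, g(c, g(c, c)))  →  g(c, g(c, c))   [R3 at 2.2]
7. g(c, g(c, c))  →  g(c, c)   [R3 at 2]
8. g(c, c)  →  c   [R3 at ε]

c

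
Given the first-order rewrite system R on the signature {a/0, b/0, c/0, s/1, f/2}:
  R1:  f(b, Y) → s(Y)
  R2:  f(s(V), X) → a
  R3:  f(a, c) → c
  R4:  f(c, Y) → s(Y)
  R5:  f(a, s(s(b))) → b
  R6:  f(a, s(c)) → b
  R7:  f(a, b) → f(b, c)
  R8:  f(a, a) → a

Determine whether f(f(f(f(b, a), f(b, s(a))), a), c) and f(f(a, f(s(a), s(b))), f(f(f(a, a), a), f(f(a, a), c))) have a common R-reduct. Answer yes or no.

yes — NF(t₁) = c, NF(t₂) = c

Reduce t₁ = f(f(f(f(b, a), f(b, s(a))), a), c):
1. f(f(f(f(b, a), f(b, s(a))), a), c)  →  f(f(f(s(a), f(b, s(a))), a), c)   [R1 at 1.1.1]
2. f(f(f(s(a), f(b, s(a))), a), c)  →  f(f(a, a), c)   [R2 at 1.1]
3. f(f(a, a), c)  →  f(a, c)   [R8 at 1]
4. f(a, c)  →  c   [R3 at ε]

Reduce t₂ = f(f(a, f(s(a), s(b))), f(f(f(a, a), a), f(f(a, a), c))):
1. f(f(a, f(s(a), s(b))), f(f(f(a, a), a), f(f(a, a), c)))  →  f(f(a, a), f(f(f(a, a), a), f(f(a, a), c)))   [R2 at 1.2]
2. f(f(a, a), f(f(f(a, a), a), f(f(a, a), c)))  →  f(a, f(f(f(a, a), a), f(f(a, a), c)))   [R8 at 1]
3. f(a, f(f(f(a, a), a), f(f(a, a), c)))  →  f(a, f(f(a, a), f(f(a, a), c)))   [R8 at 2.1.1]
4. f(a, f(f(a, a), f(f(a, a), c)))  →  f(a, f(a, f(f(a, a), c)))   [R8 at 2.1]
5. f(a, f(a, f(f(a, a), c)))  →  f(a, f(a, f(a, c)))   [R8 at 2.2.1]
6. f(a, f(a, f(a, c)))  →  f(a, f(a, c))   [R3 at 2.2]
7. f(a, f(a, c))  →  f(a, c)   [R3 at 2]
8. f(a, c)  →  c   [R3 at ε]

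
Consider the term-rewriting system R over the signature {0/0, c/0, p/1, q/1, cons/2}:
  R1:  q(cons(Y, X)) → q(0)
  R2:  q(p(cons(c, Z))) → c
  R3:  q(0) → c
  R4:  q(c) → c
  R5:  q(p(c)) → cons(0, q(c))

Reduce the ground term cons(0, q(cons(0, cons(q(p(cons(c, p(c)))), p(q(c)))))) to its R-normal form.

cons(0, c)

1. cons(0, q(cons(0, cons(q(p(cons(c, p(c)))), p(q(c))))))  →  cons(0, q(0))   [R1 at 2]
2. cons(0, q(0))  →  cons(0, c)   [R3 at 2]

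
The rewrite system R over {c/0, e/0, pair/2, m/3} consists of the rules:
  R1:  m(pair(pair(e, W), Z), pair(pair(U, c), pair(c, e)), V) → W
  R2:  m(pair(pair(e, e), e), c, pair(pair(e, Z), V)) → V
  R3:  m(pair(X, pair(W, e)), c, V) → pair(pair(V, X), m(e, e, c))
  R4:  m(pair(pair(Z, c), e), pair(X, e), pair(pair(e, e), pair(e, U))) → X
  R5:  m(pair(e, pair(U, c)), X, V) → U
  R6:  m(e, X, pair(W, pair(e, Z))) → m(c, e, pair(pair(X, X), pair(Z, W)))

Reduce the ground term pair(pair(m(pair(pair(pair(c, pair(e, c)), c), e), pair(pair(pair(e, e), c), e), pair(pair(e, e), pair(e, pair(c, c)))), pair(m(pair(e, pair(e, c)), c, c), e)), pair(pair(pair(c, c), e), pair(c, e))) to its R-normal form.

pair(pair(pair(pair(e, e), c), pair(e, e)), pair(pair(pair(c, c), e), pair(c, e)))

1. pair(pair(m(pair(pair(pair(c, pair(e, c)), c), e), pair(pair(pair(e, e), c), e), pair(pair(e, e), pair(e, pair(c, c)))), pair(m(pair(e, pair(e, c)), c, c), e)), pair(pair(pair(c, c), e), pair(c, e)))  →  pair(pair(pair(pair(e, e), c), pair(m(pair(e, pair(e, c)), c, c), e)), pair(pair(pair(c, c), e), pair(c, e)))   [R4 at 1.1]
2. pair(pair(pair(pair(e, e), c), pair(m(pair(e, pair(e, c)), c, c), e)), pair(pair(pair(c, c), e), pair(c, e)))  →  pair(pair(pair(pair(e, e), c), pair(e, e)), pair(pair(pair(c, c), e), pair(c, e)))   [R5 at 1.2.1]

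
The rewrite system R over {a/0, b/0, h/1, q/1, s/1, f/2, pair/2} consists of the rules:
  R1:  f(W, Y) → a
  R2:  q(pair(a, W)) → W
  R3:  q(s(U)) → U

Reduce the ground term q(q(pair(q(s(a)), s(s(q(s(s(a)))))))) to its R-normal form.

s(s(a))

1. q(q(pair(q(s(a)), s(s(q(s(s(a))))))))  →  q(q(pair(a, s(s(q(s(s(a))))))))   [R3 at 1.1.1]
2. q(q(pair(a, s(s(q(s(s(a))))))))  →  q(s(s(q(s(s(a))))))   [R2 at 1]
3. q(s(s(q(s(s(a))))))  →  s(q(s(s(a))))   [R3 at ε]
4. s(q(s(s(a))))  →  s(s(a))   [R3 at 1]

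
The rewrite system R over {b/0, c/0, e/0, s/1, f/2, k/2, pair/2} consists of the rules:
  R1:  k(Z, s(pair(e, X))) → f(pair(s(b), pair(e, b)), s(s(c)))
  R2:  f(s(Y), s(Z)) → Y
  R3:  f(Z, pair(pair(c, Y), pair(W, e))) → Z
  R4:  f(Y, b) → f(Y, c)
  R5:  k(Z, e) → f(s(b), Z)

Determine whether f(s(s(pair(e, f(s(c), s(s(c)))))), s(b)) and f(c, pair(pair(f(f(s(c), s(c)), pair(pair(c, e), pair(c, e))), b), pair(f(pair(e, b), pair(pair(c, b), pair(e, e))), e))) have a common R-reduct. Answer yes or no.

Reduce t₁ = f(s(s(pair(e, f(s(c), s(s(c)))))), s(b)):
1. f(s(s(pair(e, f(s(c), s(s(c)))))), s(b))  →  s(pair(e, f(s(c), s(s(c)))))   [R2 at ε]
2. s(pair(e, f(s(c), s(s(c)))))  →  s(pair(e, c))   [R2 at 1.2]

Reduce t₂ = f(c, pair(pair(f(f(s(c), s(c)), pair(pair(c, e), pair(c, e))), b), pair(f(pair(e, b), pair(pair(c, b), pair(e, e))), e))):
1. f(c, pair(pair(f(f(s(c), s(c)), pair(pair(c, e), pair(c, e))), b), pair(f(pair(e, b), pair(pair(c, b), pair(e, e))), e)))  →  f(c, pair(pair(f(s(c), s(c)), b), pair(f(pair(e, b), pair(pair(c, b), pair(e, e))), e)))   [R3 at 2.1.1]
2. f(c, pair(pair(f(s(c), s(c)), b), pair(f(pair(e, b), pair(pair(c, b), pair(e, e))), e)))  →  f(c, pair(pair(c, b), pair(f(pair(e, b), pair(pair(c, b), pair(e, e))), e)))   [R2 at 2.1.1]
3. f(c, pair(pair(c, b), pair(f(pair(e, b), pair(pair(c, b), pair(e, e))), e)))  →  c   [R3 at ε]

no — NF(t₁) = s(pair(e, c)), NF(t₂) = c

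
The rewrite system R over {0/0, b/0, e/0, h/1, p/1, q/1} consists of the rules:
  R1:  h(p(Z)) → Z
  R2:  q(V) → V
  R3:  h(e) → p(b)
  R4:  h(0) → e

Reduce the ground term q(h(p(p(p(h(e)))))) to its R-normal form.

p(p(p(b)))

1. q(h(p(p(p(h(e))))))  →  h(p(p(p(h(e)))))   [R2 at ε]
2. h(p(p(p(h(e)))))  →  p(p(h(e)))   [R1 at ε]
3. p(p(h(e)))  →  p(p(p(b)))   [R3 at 1.1]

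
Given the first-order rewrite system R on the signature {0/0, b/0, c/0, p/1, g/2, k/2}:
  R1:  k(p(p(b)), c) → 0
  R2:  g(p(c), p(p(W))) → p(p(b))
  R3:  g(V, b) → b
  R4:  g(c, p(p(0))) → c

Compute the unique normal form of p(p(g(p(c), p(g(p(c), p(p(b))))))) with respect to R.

p(p(p(p(b))))

1. p(p(g(p(c), p(g(p(c), p(p(b)))))))  →  p(p(g(p(c), p(p(p(b))))))   [R2 at 1.1.2.1]
2. p(p(g(p(c), p(p(p(b))))))  →  p(p(p(p(b))))   [R2 at 1.1]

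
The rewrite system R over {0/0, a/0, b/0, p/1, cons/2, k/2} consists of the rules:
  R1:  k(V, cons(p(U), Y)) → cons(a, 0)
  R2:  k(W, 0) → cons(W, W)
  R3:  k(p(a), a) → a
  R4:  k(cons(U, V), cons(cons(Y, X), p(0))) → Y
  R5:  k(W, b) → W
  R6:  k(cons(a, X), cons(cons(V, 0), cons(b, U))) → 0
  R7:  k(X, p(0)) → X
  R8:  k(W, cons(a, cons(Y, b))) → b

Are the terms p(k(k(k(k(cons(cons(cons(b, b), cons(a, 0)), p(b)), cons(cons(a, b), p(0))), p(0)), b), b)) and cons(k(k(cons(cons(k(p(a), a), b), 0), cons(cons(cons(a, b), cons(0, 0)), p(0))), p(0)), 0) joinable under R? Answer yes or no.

no — NF(t₁) = p(a), NF(t₂) = cons(cons(a, b), 0)

Reduce t₁ = p(k(k(k(k(cons(cons(cons(b, b), cons(a, 0)), p(b)), cons(cons(a, b), p(0))), p(0)), b), b)):
1. p(k(k(k(k(cons(cons(cons(b, b), cons(a, 0)), p(b)), cons(cons(a, b), p(0))), p(0)), b), b))  →  p(k(k(k(cons(cons(cons(b, b), cons(a, 0)), p(b)), cons(cons(a, b), p(0))), p(0)), b))   [R5 at 1]
2. p(k(k(k(cons(cons(cons(b, b), cons(a, 0)), p(b)), cons(cons(a, b), p(0))), p(0)), b))  →  p(k(k(cons(cons(cons(b, b), cons(a, 0)), p(b)), cons(cons(a, b), p(0))), p(0)))   [R5 at 1]
3. p(k(k(cons(cons(cons(b, b), cons(a, 0)), p(b)), cons(cons(a, b), p(0))), p(0)))  →  p(k(cons(cons(cons(b, b), cons(a, 0)), p(b)), cons(cons(a, b), p(0))))   [R7 at 1]
4. p(k(cons(cons(cons(b, b), cons(a, 0)), p(b)), cons(cons(a, b), p(0))))  →  p(a)   [R4 at 1]

Reduce t₂ = cons(k(k(cons(cons(k(p(a), a), b), 0), cons(cons(cons(a, b), cons(0, 0)), p(0))), p(0)), 0):
1. cons(k(k(cons(cons(k(p(a), a), b), 0), cons(cons(cons(a, b), cons(0, 0)), p(0))), p(0)), 0)  →  cons(k(cons(cons(k(p(a), a), b), 0), cons(cons(cons(a, b), cons(0, 0)), p(0))), 0)   [R7 at 1]
2. cons(k(cons(cons(k(p(a), a), b), 0), cons(cons(cons(a, b), cons(0, 0)), p(0))), 0)  →  cons(cons(a, b), 0)   [R4 at 1]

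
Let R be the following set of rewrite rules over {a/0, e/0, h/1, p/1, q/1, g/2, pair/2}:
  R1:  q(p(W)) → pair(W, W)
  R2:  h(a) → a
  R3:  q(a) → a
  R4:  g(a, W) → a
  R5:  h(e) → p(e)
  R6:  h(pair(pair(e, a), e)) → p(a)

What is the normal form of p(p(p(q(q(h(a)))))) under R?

1. p(p(p(q(q(h(a))))))  →  p(p(p(q(q(a)))))   [R2 at 1.1.1.1.1]
2. p(p(p(q(q(a)))))  →  p(p(p(q(a))))   [R3 at 1.1.1.1]
3. p(p(p(q(a))))  →  p(p(p(a)))   [R3 at 1.1.1]

p(p(p(a)))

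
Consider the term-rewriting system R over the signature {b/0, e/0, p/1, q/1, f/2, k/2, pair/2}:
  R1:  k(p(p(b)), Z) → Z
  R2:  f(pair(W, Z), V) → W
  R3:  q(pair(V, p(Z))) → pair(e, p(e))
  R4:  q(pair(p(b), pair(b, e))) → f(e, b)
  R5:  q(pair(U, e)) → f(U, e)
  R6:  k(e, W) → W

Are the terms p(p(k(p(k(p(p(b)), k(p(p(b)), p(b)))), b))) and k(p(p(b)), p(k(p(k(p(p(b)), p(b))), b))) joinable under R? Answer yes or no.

no — NF(t₁) = p(p(b)), NF(t₂) = p(b)

Reduce t₁ = p(p(k(p(k(p(p(b)), k(p(p(b)), p(b)))), b))):
1. p(p(k(p(k(p(p(b)), k(p(p(b)), p(b)))), b)))  →  p(p(k(p(k(p(p(b)), p(b))), b)))   [R1 at 1.1.1.1]
2. p(p(k(p(k(p(p(b)), p(b))), b)))  →  p(p(k(p(p(b)), b)))   [R1 at 1.1.1.1]
3. p(p(k(p(p(b)), b)))  →  p(p(b))   [R1 at 1.1]

Reduce t₂ = k(p(p(b)), p(k(p(k(p(p(b)), p(b))), b))):
1. k(p(p(b)), p(k(p(k(p(p(b)), p(b))), b)))  →  p(k(p(k(p(p(b)), p(b))), b))   [R1 at ε]
2. p(k(p(k(p(p(b)), p(b))), b))  →  p(k(p(p(b)), b))   [R1 at 1.1.1]
3. p(k(p(p(b)), b))  →  p(b)   [R1 at 1]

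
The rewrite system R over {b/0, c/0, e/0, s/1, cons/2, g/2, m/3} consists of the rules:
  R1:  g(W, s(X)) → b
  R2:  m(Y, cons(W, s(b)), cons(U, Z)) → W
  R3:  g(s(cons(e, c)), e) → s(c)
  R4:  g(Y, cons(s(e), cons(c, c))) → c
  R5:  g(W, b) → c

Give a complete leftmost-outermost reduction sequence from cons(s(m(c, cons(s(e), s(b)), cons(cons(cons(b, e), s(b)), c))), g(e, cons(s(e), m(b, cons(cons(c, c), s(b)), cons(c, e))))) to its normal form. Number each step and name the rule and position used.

cons(s(s(e)), c)

1. cons(s(m(c, cons(s(e), s(b)), cons(cons(cons(b, e), s(b)), c))), g(e, cons(s(e), m(b, cons(cons(c, c), s(b)), cons(c, e)))))  →  cons(s(s(e)), g(e, cons(s(e), m(b, cons(cons(c, c), s(b)), cons(c, e)))))   [R2 at 1.1]
2. cons(s(s(e)), g(e, cons(s(e), m(b, cons(cons(c, c), s(b)), cons(c, e)))))  →  cons(s(s(e)), g(e, cons(s(e), cons(c, c))))   [R2 at 2.2.2]
3. cons(s(s(e)), g(e, cons(s(e), cons(c, c))))  →  cons(s(s(e)), c)   [R4 at 2]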